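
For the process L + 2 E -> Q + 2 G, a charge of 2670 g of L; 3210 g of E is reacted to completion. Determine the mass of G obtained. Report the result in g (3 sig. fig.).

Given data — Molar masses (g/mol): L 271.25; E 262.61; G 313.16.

n(L) = 2670 / 271.25 = 9.843 mol
n(E) = 3210 / 262.61 = 12.22 mol
n/ν → L: 9.843, E: 6.110; E is limiting.
n(G) = (2/2) × 12.22 = 12.22 mol
mass = 12.22 × 313.16 = 3827 g

3830 g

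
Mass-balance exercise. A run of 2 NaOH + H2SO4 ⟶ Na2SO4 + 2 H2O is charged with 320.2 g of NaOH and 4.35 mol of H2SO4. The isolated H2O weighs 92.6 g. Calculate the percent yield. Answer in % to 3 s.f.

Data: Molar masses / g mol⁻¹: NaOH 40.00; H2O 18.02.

64.2 %

n(NaOH) = 320.2 / 40.00 = 8.005 mol
n(H2SO4) = 4.350 mol
n/ν → NaOH: 4.003, H2SO4: 4.350; NaOH is limiting.
theoretical n(H2O) = (2/2) × 8.005 = 8.005 mol → 144.3 g
% yield = 92.6 / 144.3 × 100 = 64.17 %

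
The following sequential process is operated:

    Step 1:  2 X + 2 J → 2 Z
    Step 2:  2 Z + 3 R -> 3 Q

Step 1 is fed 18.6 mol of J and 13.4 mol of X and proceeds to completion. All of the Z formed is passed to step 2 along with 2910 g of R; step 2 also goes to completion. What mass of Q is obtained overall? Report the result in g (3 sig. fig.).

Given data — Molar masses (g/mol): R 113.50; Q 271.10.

Step 1:
n(J) = 18.60 mol
n(X) = 13.40 mol
n/ν for J = 18.60/2 = 9.300
n/ν for X = 13.40/2 = 6.700
Smallest n/ν is X → limiting reagent.
n(Z) produced = (2/2) × 13.40 = 13.40 mol
Step 2:
n(Z) available = 13.40 mol
n(R) = 2910 / 113.50 = 25.64 mol
n/ν for Z = 13.40/2 = 6.700
n/ν for R = 25.64/3 = 8.547
Smallest n/ν is Z → limiting reagent.
n(Q) = (3/2) × 13.40 = 20.10 mol
mass = 20.10 × 271.10 = 5449 g

5450 g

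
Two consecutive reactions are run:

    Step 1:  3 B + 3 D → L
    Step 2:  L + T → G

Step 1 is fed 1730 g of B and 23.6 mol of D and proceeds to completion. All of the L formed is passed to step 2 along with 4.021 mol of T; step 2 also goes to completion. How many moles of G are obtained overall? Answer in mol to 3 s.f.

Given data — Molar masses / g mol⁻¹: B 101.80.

Step 1:
n(B) = 1730 / 101.80 = 16.99 mol
n(D) = 23.60 mol
n/ν for B = 16.99/3 = 5.663
n/ν for D = 23.60/3 = 7.867
Smallest n/ν is B → limiting reagent.
n(L) produced = (1/3) × 16.99 = 5.663 mol
Step 2:
n(L) available = 5.663 mol
n(T) = 4.021 mol
n/ν for L = 5.663/1 = 5.663
n/ν for T = 4.021/1 = 4.021
Smallest n/ν is T → limiting reagent.
n(G) = (1/1) × 4.021 = 4.021 mol

4.02 mol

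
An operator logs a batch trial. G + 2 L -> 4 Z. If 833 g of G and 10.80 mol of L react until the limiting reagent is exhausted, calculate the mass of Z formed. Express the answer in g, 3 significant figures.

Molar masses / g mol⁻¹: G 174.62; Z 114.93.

2190 g

n(G) = 833.0 / 174.62 = 4.770 mol
n(L) = 10.80 mol
n/ν → G: 4.770, L: 5.400; G is limiting.
n(Z) = (4/1) × 4.770 = 19.08 mol
mass = 19.08 × 114.93 = 2193 g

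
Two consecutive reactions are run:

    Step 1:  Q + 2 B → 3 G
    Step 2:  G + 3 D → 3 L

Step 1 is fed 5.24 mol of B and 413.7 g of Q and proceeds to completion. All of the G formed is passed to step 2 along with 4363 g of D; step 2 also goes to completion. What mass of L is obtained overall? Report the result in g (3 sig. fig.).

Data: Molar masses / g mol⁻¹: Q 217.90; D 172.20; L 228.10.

Step 1:
n(B) = 5.240 mol
n(Q) = 413.7 / 217.90 = 1.899 mol
n/ν for B = 5.240/2 = 2.620
n/ν for Q = 1.899/1 = 1.899
Smallest n/ν is Q → limiting reagent.
n(G) produced = (3/1) × 1.899 = 5.697 mol
Step 2:
n(G) available = 5.697 mol
n(D) = 4363 / 172.20 = 25.34 mol
n/ν for G = 5.697/1 = 5.697
n/ν for D = 25.34/3 = 8.447
Smallest n/ν is G → limiting reagent.
n(L) = (3/1) × 5.697 = 17.09 mol
mass = 17.09 × 228.10 = 3898 g

3900 g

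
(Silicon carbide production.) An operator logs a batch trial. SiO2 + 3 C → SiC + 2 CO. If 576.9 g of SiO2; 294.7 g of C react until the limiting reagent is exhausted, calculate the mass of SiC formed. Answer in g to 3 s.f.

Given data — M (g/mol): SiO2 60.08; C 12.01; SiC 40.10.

328 g

n(SiO2) = 576.9 / 60.08 = 9.602 mol
n(C) = 294.7 / 12.01 = 24.54 mol
n/ν for SiO2 = 9.602/1 = 9.602
n/ν for C = 24.54/3 = 8.180
Smallest n/ν is C → limiting reagent.
n(SiC) = (1/3) × 24.54 = 8.180 mol
mass = 8.180 × 40.10 = 328.0 g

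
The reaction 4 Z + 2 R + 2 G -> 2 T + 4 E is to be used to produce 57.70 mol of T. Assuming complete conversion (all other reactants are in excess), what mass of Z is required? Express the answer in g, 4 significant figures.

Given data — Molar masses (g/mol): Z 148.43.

17130 g

n(T) = 57.70 mol
n(Z) = (4/2) × 57.70 = 115.4 mol
mass = 115.4 × 148.43 = 17130 g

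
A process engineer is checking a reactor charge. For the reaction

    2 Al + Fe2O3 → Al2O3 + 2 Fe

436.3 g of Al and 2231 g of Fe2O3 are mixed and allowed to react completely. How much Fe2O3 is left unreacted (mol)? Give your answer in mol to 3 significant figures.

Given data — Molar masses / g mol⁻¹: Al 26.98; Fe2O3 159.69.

5.89 mol

n(Al) = 436.3 / 26.98 = 16.17 mol
n(Fe2O3) = 2231 / 159.69 = 13.97 mol
n/ν for Al = 16.17/2 = 8.085
n/ν for Fe2O3 = 13.97/1 = 13.97
Smallest n/ν is Al → limiting reagent.
Fe2O3 consumed = (1/2) × 16.17 = 8.085 mol
Fe2O3 remaining = 13.97 − 8.085 = 5.885 mol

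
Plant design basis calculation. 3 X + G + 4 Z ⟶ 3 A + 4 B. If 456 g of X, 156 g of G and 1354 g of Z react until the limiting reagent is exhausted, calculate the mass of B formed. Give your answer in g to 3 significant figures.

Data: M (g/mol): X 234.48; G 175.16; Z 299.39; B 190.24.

n(X) = 456.0 / 234.48 = 1.945 mol
n(G) = 156.0 / 175.16 = 0.8906 mol
n(Z) = 1354 / 299.39 = 4.523 mol
n/ν for X = 1.945/3 = 0.6483
n/ν for G = 0.8906/1 = 0.8906
n/ν for Z = 4.523/4 = 1.131
Smallest n/ν is X → limiting reagent.
n(B) = (4/3) × 1.945 = 2.593 mol
mass = 2.593 × 190.24 = 493.3 g

493 g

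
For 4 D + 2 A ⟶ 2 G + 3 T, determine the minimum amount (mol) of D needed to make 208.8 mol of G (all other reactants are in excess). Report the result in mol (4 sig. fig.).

n(G) = 208.8 mol
n(D) = (4/2) × 208.8 = 417.6 mol

417.6 mol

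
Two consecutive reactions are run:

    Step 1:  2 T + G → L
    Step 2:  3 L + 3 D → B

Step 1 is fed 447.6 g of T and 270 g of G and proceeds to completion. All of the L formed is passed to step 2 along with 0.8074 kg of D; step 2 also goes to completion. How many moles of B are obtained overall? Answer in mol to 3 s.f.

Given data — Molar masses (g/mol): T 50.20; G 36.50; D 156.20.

Step 1:
n(T) = 447.6 / 50.20 = 8.916 mol
n(G) = 270.0 / 36.50 = 7.397 mol
n/ν for T = 8.916/2 = 4.458
n/ν for G = 7.397/1 = 7.397
Smallest n/ν is T → limiting reagent.
n(L) produced = (1/2) × 8.916 = 4.458 mol
Step 2:
n(L) available = 4.458 mol
n(D) = 0.8074×1000 / 156.20 = 5.169 mol
n/ν for L = 4.458/3 = 1.486
n/ν for D = 5.169/3 = 1.723
Smallest n/ν is L → limiting reagent.
n(B) = (1/3) × 4.458 = 1.486 mol

1.49 mol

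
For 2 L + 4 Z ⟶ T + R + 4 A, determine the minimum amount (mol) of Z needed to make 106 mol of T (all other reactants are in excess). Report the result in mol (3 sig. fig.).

n(T) = 106.0 mol
n(Z) = (4/1) × 106.0 = 424.0 mol

424 mol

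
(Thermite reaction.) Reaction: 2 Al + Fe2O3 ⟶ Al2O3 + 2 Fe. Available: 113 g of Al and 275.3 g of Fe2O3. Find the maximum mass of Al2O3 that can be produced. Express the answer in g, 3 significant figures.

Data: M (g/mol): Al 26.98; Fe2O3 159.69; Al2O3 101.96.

n(Al) = 113.0 / 26.98 = 4.188 mol
n(Fe2O3) = 275.3 / 159.69 = 1.724 mol
n/ν → Al: 2.094, Fe2O3: 1.724; Fe2O3 is limiting.
n(Al2O3) = (1/1) × 1.724 = 1.724 mol
mass = 1.724 × 101.96 = 175.8 g

176 g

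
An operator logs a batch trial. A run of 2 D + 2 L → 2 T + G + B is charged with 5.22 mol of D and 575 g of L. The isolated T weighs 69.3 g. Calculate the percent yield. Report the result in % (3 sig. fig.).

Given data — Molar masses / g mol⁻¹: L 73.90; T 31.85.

41.7 %

n(D) = 5.220 mol
n(L) = 575.0 / 73.90 = 7.781 mol
n/ν → D: 2.610, L: 3.891; D is limiting.
theoretical n(T) = (2/2) × 5.220 = 5.220 mol → 166.3 g
% yield = 69.3 / 166.3 × 100 = 41.67 %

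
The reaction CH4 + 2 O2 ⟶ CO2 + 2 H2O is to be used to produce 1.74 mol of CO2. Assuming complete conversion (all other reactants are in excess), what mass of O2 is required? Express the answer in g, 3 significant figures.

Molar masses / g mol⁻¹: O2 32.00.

n(CO2) = 1.740 mol
n(O2) = (2/1) × 1.740 = 3.480 mol
mass = 3.480 × 32.00 = 111.4 g

111 g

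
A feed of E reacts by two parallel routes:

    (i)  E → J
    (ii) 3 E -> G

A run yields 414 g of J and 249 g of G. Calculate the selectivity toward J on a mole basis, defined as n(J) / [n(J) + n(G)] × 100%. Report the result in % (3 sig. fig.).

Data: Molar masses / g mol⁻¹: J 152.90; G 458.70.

83.3 %

n(J) = 414 / 152.90 = 2.708 mol
n(G) = 249 / 458.70 = 0.5428 mol
selectivity = 2.708/(2.708+0.5428) × 100 = 83.30 %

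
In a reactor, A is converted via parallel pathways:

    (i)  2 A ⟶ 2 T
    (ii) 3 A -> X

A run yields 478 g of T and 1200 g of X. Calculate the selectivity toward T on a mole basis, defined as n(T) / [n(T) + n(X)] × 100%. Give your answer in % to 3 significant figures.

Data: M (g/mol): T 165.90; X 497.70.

54.4 %

n(T) = 478 / 165.90 = 2.881 mol
n(X) = 1200 / 497.70 = 2.411 mol
selectivity = 2.881/(2.881+2.411) × 100 = 54.44 %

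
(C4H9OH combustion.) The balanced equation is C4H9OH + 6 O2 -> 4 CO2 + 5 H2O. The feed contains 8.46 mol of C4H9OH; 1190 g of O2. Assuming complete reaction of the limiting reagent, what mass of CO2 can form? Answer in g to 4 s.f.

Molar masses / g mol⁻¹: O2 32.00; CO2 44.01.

1091 g

n(C4H9OH) = 8.460 mol
n(O2) = 1190 / 32.00 = 37.19 mol
n/ν for C4H9OH = 8.460/1 = 8.460
n/ν for O2 = 37.19/6 = 6.198
Smallest n/ν is O2 → limiting reagent.
n(CO2) = (4/6) × 37.19 = 24.79 mol
mass = 24.79 × 44.01 = 1091 g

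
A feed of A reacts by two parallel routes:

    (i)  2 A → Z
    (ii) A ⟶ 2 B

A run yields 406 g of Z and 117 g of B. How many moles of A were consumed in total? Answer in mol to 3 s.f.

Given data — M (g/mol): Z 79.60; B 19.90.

n(Z) = 406 / 79.60 = 5.101 mol
n(B) = 117 / 19.90 = 5.879 mol
n(A) via (i) = (2/1)×5.101 = 10.20 mol
n(A) via (ii) = (1/2)×5.879 = 2.940 mol
total n(A) = 10.20 + 2.940 = 13.14 mol

13.1 mol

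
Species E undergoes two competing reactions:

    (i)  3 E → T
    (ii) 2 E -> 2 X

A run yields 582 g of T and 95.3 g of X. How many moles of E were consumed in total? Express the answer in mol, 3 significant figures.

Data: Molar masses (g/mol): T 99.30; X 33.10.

n(T) = 582 / 99.30 = 5.861 mol
n(X) = 95.3 / 33.10 = 2.879 mol
n(E) via (i) = (3/1)×5.861 = 17.58 mol
n(E) via (ii) = (2/2)×2.879 = 2.879 mol
total n(E) = 17.58 + 2.879 = 20.46 mol

20.5 mol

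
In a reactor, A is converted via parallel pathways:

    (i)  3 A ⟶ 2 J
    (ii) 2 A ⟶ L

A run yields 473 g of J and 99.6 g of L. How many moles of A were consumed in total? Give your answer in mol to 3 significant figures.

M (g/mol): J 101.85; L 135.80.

n(J) = 473 / 101.85 = 4.644 mol
n(L) = 99.6 / 135.80 = 0.7334 mol
n(A) via (i) = (3/2)×4.644 = 6.966 mol
n(A) via (ii) = (2/1)×0.7334 = 1.467 mol
total n(A) = 6.966 + 1.467 = 8.433 mol

8.43 mol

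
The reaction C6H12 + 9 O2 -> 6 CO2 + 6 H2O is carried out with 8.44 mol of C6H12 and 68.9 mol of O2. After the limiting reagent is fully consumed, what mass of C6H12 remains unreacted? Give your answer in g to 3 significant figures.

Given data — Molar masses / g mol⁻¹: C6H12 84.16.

n(C6H12) = 8.440 mol
n(O2) = 68.90 mol
n/ν → C6H12: 8.440, O2: 7.656; O2 is limiting.
C6H12 consumed = (1/9) × 68.90 = 7.656 mol
C6H12 remaining = 8.440 − 7.656 = 0.7840 mol
mass = 0.7840 × 84.16 = 65.98 g

66.0 g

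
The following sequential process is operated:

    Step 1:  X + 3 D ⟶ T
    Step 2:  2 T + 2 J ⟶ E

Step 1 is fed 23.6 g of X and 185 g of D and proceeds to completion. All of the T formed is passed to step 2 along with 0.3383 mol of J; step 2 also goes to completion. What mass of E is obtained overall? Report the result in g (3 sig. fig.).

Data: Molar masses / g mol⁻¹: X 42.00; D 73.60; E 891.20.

151 g

Step 1:
n(X) = 23.60 / 42.00 = 0.5619 mol
n(D) = 185.0 / 73.60 = 2.514 mol
n/ν for X = 0.5619/1 = 0.5619
n/ν for D = 2.514/3 = 0.8380
Smallest n/ν is X → limiting reagent.
n(T) produced = (1/1) × 0.5619 = 0.5619 mol
Step 2:
n(T) available = 0.5619 mol
n(J) = 0.3383 mol
n/ν for T = 0.5619/2 = 0.2810
n/ν for J = 0.3383/2 = 0.1692
Smallest n/ν is J → limiting reagent.
n(E) = (1/2) × 0.3383 = 0.1692 mol
mass = 0.1692 × 891.20 = 150.8 g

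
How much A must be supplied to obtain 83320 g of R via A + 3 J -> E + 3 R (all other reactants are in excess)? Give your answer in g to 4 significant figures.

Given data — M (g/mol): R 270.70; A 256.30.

26300 g

n(R) = 83320 / 270.70 = 307.8 mol
n(A) = (1/3) × 307.8 = 102.6 mol
mass = 102.6 × 256.30 = 26300 g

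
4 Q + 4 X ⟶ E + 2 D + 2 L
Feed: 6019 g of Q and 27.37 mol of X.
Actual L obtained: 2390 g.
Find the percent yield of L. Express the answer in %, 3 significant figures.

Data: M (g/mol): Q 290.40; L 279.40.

n(Q) = 6019 / 290.40 = 20.73 mol
n(X) = 27.37 mol
n/ν → Q: 5.183, X: 6.843; Q is limiting.
theoretical n(L) = (2/4) × 20.73 = 10.37 mol → 2897 g
% yield = 2390 / 2897 × 100 = 82.50 %

82.5 %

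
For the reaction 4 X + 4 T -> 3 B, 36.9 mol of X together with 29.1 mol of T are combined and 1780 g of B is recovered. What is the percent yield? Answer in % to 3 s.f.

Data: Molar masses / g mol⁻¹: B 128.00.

63.7 %

n(X) = 36.90 mol
n(T) = 29.10 mol
n/ν for X = 36.90/4 = 9.225
n/ν for T = 29.10/4 = 7.275
Smallest n/ν is T → limiting reagent.
theoretical n(B) = (3/4) × 29.10 = 21.83 mol → 2794 g
% yield = 1780 / 2794 × 100 = 63.71 %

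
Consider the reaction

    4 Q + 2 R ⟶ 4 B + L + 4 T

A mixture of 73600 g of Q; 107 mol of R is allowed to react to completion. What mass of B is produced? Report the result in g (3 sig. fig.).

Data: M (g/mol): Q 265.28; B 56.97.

12200 g

n(Q) = 73600 / 265.28 = 277.4 mol
n(R) = 107.0 mol
n/ν for Q = 277.4/4 = 69.35
n/ν for R = 107.0/2 = 53.50
Smallest n/ν is R → limiting reagent.
n(B) = (4/2) × 107.0 = 214.0 mol
mass = 214.0 × 56.97 = 12190 g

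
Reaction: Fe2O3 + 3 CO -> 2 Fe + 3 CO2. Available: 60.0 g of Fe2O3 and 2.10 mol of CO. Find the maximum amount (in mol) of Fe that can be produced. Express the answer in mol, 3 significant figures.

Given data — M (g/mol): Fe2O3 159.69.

0.751 mol

n(Fe2O3) = 60.00 / 159.69 = 0.3757 mol
n(CO) = 2.100 mol
n/ν → Fe2O3: 0.3757, CO: 0.7000; Fe2O3 is limiting.
n(Fe) = (2/1) × 0.3757 = 0.7514 mol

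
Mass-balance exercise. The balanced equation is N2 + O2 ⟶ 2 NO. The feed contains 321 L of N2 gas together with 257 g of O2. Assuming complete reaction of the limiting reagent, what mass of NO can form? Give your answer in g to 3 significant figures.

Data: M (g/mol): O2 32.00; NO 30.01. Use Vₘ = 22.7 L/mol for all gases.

482 g

n(N2) = 321.0 / 22.7 = 14.14 mol
n(O2) = 257.0 / 32.00 = 8.031 mol
n/ν for N2 = 14.14/1 = 14.14
n/ν for O2 = 8.031/1 = 8.031
Smallest n/ν is O2 → limiting reagent.
n(NO) = (2/1) × 8.031 = 16.06 mol
mass = 16.06 × 30.01 = 482.0 g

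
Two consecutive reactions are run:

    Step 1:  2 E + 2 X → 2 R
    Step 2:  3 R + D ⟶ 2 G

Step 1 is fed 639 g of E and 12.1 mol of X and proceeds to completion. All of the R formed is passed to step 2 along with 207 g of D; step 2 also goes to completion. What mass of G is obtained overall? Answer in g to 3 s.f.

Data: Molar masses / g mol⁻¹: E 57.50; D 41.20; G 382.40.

Step 1:
n(E) = 639.0 / 57.50 = 11.11 mol
n(X) = 12.10 mol
n/ν → E: 5.555, X: 6.050; E is limiting.
n(R) produced = (2/2) × 11.11 = 11.11 mol
Step 2:
n(R) available = 11.11 mol
n(D) = 207.0 / 41.20 = 5.024 mol
n/ν → R: 3.703, D: 5.024; R is limiting.
n(G) = (2/3) × 11.11 = 7.407 mol
mass = 7.407 × 382.40 = 2832 g

2830 g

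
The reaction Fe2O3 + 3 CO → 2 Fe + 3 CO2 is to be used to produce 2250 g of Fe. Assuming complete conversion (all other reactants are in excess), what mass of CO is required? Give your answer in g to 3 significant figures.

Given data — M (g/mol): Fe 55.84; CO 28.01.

n(Fe) = 2250 / 55.84 = 40.29 mol
n(CO) = (3/2) × 40.29 = 60.44 mol
mass = 60.44 × 28.01 = 1693 g

1690 g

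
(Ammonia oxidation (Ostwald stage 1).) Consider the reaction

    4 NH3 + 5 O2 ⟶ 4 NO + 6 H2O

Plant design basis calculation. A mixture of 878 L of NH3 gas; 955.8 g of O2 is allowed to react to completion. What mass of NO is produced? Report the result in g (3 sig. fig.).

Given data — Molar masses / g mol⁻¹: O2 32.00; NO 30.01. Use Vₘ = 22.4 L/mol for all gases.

n(NH3) = 878.0 / 22.4 = 39.20 mol
n(O2) = 955.8 / 32.00 = 29.87 mol
n/ν → NH3: 9.800, O2: 5.974; O2 is limiting.
n(NO) = (4/5) × 29.87 = 23.90 mol
mass = 23.90 × 30.01 = 717.2 g

717 g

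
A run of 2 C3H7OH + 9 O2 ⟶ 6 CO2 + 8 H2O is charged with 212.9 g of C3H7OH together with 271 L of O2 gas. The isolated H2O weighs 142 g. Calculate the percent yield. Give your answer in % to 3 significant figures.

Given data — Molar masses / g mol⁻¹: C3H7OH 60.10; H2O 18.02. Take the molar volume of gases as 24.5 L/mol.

80.1 %

n(C3H7OH) = 212.9 / 60.10 = 3.542 mol
n(O2) = 271.0 / 24.5 = 11.06 mol
n/ν → C3H7OH: 1.771, O2: 1.229; O2 is limiting.
theoretical n(H2O) = (8/9) × 11.06 = 9.831 mol → 177.2 g
% yield = 142 / 177.2 × 100 = 80.14 %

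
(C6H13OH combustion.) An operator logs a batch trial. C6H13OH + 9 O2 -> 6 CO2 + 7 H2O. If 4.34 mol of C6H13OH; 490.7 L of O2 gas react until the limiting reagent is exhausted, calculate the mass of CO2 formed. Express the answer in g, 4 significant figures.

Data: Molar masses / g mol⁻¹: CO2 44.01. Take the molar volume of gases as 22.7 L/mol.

634.2 g

n(C6H13OH) = 4.340 mol
n(O2) = 490.7 / 22.7 = 21.62 mol
n/ν for C6H13OH = 4.340/1 = 4.340
n/ν for O2 = 21.62/9 = 2.402
Smallest n/ν is O2 → limiting reagent.
n(CO2) = (6/9) × 21.62 = 14.41 mol
mass = 14.41 × 44.01 = 634.2 g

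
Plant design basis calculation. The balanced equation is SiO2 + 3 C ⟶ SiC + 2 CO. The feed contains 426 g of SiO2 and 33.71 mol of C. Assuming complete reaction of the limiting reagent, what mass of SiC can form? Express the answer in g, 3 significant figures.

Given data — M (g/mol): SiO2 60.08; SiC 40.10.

n(SiO2) = 426.0 / 60.08 = 7.091 mol
n(C) = 33.71 mol
n/ν for SiO2 = 7.091/1 = 7.091
n/ν for C = 33.71/3 = 11.24
Smallest n/ν is SiO2 → limiting reagent.
n(SiC) = (1/1) × 7.091 = 7.091 mol
mass = 7.091 × 40.10 = 284.3 g

284 g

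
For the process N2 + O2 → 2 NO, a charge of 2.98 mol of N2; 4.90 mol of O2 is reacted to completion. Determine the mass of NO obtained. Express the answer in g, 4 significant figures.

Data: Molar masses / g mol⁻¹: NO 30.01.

178.9 g

n(N2) = 2.980 mol
n(O2) = 4.900 mol
n/ν for N2 = 2.980/1 = 2.980
n/ν for O2 = 4.900/1 = 4.900
Smallest n/ν is N2 → limiting reagent.
n(NO) = (2/1) × 2.980 = 5.960 mol
mass = 5.960 × 30.01 = 178.9 g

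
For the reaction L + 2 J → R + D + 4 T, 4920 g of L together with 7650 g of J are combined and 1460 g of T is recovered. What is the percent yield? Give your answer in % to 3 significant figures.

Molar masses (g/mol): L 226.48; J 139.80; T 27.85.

60.3 %

n(L) = 4920 / 226.48 = 21.72 mol
n(J) = 7650 / 139.80 = 54.72 mol
n/ν for L = 21.72/1 = 21.72
n/ν for J = 54.72/2 = 27.36
Smallest n/ν is L → limiting reagent.
theoretical n(T) = (4/1) × 21.72 = 86.88 mol → 2420 g
% yield = 1460 / 2420 × 100 = 60.33 %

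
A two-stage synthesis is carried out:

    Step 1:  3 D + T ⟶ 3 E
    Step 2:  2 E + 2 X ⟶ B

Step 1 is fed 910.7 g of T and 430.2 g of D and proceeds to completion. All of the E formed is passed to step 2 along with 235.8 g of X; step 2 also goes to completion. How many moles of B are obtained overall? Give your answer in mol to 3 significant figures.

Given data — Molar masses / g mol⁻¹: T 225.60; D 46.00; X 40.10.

Step 1:
n(T) = 910.7 / 225.60 = 4.037 mol
n(D) = 430.2 / 46.00 = 9.352 mol
n/ν for T = 4.037/1 = 4.037
n/ν for D = 9.352/3 = 3.117
Smallest n/ν is D → limiting reagent.
n(E) produced = (3/3) × 9.352 = 9.352 mol
Step 2:
n(E) available = 9.352 mol
n(X) = 235.8 / 40.10 = 5.880 mol
n/ν for E = 9.352/2 = 4.676
n/ν for X = 5.880/2 = 2.940
Smallest n/ν is X → limiting reagent.
n(B) = (1/2) × 5.880 = 2.940 mol

2.94 mol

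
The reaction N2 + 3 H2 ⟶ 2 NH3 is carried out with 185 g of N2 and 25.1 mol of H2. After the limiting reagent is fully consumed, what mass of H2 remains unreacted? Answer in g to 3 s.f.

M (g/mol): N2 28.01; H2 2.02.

n(N2) = 185.0 / 28.01 = 6.605 mol
n(H2) = 25.10 mol
n/ν for N2 = 6.605/1 = 6.605
n/ν for H2 = 25.10/3 = 8.367
Smallest n/ν is N2 → limiting reagent.
H2 consumed = (3/1) × 6.605 = 19.82 mol
H2 remaining = 25.10 − 19.82 = 5.280 mol
mass = 5.280 × 2.02 = 10.67 g

10.7 g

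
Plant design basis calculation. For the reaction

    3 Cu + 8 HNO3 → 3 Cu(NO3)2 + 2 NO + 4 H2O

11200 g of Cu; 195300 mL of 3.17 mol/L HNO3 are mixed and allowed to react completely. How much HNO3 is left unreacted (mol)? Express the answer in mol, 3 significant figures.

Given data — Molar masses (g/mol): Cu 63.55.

149 mol

n(Cu) = 11200 / 63.55 = 176.2 mol
n(HNO3) = 3.17 × 195300/1000 = 619.1 mol
n/ν → Cu: 58.73, HNO3: 77.39; Cu is limiting.
HNO3 consumed = (8/3) × 176.2 = 469.9 mol
HNO3 remaining = 619.1 − 469.9 = 149.2 mol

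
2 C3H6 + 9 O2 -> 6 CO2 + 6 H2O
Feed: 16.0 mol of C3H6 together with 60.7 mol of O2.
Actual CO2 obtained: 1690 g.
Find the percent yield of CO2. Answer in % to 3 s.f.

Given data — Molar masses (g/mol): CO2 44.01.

n(C3H6) = 16.00 mol
n(O2) = 60.70 mol
n/ν for C3H6 = 16.00/2 = 8.000
n/ν for O2 = 60.70/9 = 6.744
Smallest n/ν is O2 → limiting reagent.
theoretical n(CO2) = (6/9) × 60.70 = 40.47 mol → 1781 g
% yield = 1690 / 1781 × 100 = 94.89 %

94.9 %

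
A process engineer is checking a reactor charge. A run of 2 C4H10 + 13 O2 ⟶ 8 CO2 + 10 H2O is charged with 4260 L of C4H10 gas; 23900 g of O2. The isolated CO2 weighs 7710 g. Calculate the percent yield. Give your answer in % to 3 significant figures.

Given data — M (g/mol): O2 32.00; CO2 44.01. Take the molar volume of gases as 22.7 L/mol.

n(C4H10) = 4260 / 22.7 = 187.7 mol
n(O2) = 23900 / 32.00 = 746.9 mol
n/ν for C4H10 = 187.7/2 = 93.85
n/ν for O2 = 746.9/13 = 57.45
Smallest n/ν is O2 → limiting reagent.
theoretical n(CO2) = (8/13) × 746.9 = 459.6 mol → 20230 g
% yield = 7710 / 20230 × 100 = 38.11 %

38.1 %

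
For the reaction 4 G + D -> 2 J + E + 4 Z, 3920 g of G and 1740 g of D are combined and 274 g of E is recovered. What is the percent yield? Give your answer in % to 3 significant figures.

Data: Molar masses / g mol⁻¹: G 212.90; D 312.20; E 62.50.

n(G) = 3920 / 212.90 = 18.41 mol
n(D) = 1740 / 312.20 = 5.573 mol
n/ν → G: 4.603, D: 5.573; G is limiting.
theoretical n(E) = (1/4) × 18.41 = 4.603 mol → 287.7 g
% yield = 274 / 287.7 × 100 = 95.24 %

95.2 %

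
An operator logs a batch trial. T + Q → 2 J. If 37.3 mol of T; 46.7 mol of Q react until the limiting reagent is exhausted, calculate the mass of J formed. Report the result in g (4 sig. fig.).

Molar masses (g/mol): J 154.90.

11560 g

n(T) = 37.30 mol
n(Q) = 46.70 mol
n/ν for T = 37.30/1 = 37.30
n/ν for Q = 46.70/1 = 46.70
Smallest n/ν is T → limiting reagent.
n(J) = (2/1) × 37.30 = 74.60 mol
mass = 74.60 × 154.90 = 11560 g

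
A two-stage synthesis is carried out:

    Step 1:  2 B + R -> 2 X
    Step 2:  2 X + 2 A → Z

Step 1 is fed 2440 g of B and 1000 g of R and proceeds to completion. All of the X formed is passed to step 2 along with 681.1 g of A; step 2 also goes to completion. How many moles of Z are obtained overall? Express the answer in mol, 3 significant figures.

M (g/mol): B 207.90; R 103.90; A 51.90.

Step 1:
n(B) = 2440 / 207.90 = 11.74 mol
n(R) = 1000 / 103.90 = 9.625 mol
n/ν → B: 5.870, R: 9.625; B is limiting.
n(X) produced = (2/2) × 11.74 = 11.74 mol
Step 2:
n(X) available = 11.74 mol
n(A) = 681.1 / 51.90 = 13.12 mol
n/ν → X: 5.870, A: 6.560; X is limiting.
n(Z) = (1/2) × 11.74 = 5.870 mol

5.87 mol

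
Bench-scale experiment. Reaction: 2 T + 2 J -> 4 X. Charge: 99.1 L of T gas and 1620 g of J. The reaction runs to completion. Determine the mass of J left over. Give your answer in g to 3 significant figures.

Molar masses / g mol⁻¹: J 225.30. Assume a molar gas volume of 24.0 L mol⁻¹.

n(T) = 99.10 / 24.0 = 4.129 mol
n(J) = 1620 / 225.30 = 7.190 mol
n/ν → T: 2.065, J: 3.595; T is limiting.
J consumed = (2/2) × 4.129 = 4.129 mol
J remaining = 7.190 − 4.129 = 3.061 mol
mass = 3.061 × 225.30 = 689.6 g

690 g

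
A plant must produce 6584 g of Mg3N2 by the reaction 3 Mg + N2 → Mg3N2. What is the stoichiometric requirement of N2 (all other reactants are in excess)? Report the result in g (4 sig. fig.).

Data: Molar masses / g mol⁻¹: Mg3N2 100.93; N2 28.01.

n(Mg3N2) = 6584 / 100.93 = 65.23 mol
n(N2) = (1/1) × 65.23 = 65.23 mol
mass = 65.23 × 28.01 = 1827 g

1827 g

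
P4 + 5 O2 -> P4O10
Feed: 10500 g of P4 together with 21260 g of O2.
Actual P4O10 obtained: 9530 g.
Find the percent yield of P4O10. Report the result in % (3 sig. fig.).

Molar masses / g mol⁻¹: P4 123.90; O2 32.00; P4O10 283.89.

39.6 %

n(P4) = 10500 / 123.90 = 84.75 mol
n(O2) = 21260 / 32.00 = 664.4 mol
n/ν for P4 = 84.75/1 = 84.75
n/ν for O2 = 664.4/5 = 132.9
Smallest n/ν is P4 → limiting reagent.
theoretical n(P4O10) = (1/1) × 84.75 = 84.75 mol → 24060 g
% yield = 9530 / 24060 × 100 = 39.61 %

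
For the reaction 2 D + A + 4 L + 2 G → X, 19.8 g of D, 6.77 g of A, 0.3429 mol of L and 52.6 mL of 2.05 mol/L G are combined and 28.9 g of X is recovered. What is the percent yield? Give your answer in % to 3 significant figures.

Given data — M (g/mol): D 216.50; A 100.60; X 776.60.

81.4 %

n(D) = 19.80 / 216.50 = 0.09145 mol
n(A) = 6.770 / 100.60 = 0.06730 mol
n(L) = 0.3429 mol
n(G) = 2.05 × 52.60/1000 = 0.1078 mol
n/ν for D = 0.09145/2 = 0.04573
n/ν for A = 0.06730/1 = 0.06730
n/ν for L = 0.3429/4 = 0.08573
n/ν for G = 0.1078/2 = 0.05390
Smallest n/ν is D → limiting reagent.
theoretical n(X) = (1/2) × 0.09145 = 0.04573 mol → 35.51 g
% yield = 28.9 / 35.51 × 100 = 81.39 %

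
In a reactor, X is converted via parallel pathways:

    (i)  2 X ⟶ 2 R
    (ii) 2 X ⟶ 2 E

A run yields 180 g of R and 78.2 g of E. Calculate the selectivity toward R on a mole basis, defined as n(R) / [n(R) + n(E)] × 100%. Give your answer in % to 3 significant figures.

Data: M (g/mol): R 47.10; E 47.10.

n(R) = 180 / 47.10 = 3.822 mol
n(E) = 78.2 / 47.10 = 1.660 mol
selectivity = 3.822/(3.822+1.660) × 100 = 69.72 %

69.7 %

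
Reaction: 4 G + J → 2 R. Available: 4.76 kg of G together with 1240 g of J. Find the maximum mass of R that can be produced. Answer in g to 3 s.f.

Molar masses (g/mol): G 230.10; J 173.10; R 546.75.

n(G) = 4.760×1000 / 230.10 = 20.69 mol
n(J) = 1240 / 173.10 = 7.163 mol
n/ν → G: 5.173, J: 7.163; G is limiting.
n(R) = (2/4) × 20.69 = 10.35 mol
mass = 10.35 × 546.75 = 5659 g

5660 g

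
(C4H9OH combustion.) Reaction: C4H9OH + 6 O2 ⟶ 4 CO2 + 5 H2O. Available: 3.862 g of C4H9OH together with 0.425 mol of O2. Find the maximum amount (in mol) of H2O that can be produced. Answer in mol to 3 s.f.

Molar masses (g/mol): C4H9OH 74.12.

0.261 mol

n(C4H9OH) = 3.862 / 74.12 = 0.05210 mol
n(O2) = 0.4250 mol
n/ν for C4H9OH = 0.05210/1 = 0.05210
n/ν for O2 = 0.4250/6 = 0.07083
Smallest n/ν is C4H9OH → limiting reagent.
n(H2O) = (5/1) × 0.05210 = 0.2605 mol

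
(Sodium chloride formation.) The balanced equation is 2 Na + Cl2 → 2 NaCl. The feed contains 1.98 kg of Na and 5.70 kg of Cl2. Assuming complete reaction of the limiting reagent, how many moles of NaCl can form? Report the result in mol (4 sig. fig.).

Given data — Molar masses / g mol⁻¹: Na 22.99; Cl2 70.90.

86.12 mol

n(Na) = 1.980×1000 / 22.99 = 86.12 mol
n(Cl2) = 5.700×1000 / 70.90 = 80.39 mol
n/ν → Na: 43.06, Cl2: 80.39; Na is limiting.
n(NaCl) = (2/2) × 86.12 = 86.12 mol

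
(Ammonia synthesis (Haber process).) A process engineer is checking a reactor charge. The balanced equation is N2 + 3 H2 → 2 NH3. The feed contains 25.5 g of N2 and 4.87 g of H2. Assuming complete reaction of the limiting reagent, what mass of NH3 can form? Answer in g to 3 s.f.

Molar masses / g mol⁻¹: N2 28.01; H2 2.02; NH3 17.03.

27.4 g

n(N2) = 25.50 / 28.01 = 0.9104 mol
n(H2) = 4.870 / 2.02 = 2.411 mol
n/ν for N2 = 0.9104/1 = 0.9104
n/ν for H2 = 2.411/3 = 0.8037
Smallest n/ν is H2 → limiting reagent.
n(NH3) = (2/3) × 2.411 = 1.607 mol
mass = 1.607 × 17.03 = 27.37 g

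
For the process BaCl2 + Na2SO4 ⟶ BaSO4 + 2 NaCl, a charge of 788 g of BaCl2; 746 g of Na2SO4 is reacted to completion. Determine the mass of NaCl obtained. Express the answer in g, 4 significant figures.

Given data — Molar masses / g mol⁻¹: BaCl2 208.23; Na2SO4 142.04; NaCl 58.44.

442.3 g

n(BaCl2) = 788.0 / 208.23 = 3.784 mol
n(Na2SO4) = 746.0 / 142.04 = 5.252 mol
n/ν → BaCl2: 3.784, Na2SO4: 5.252; BaCl2 is limiting.
n(NaCl) = (2/1) × 3.784 = 7.568 mol
mass = 7.568 × 58.44 = 442.3 g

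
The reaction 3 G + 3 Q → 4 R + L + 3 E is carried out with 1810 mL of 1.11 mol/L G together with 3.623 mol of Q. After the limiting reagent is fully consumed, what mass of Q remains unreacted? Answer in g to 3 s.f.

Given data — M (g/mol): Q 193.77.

313 g

n(G) = 1.11 × 1810/1000 = 2.009 mol
n(Q) = 3.623 mol
n/ν → G: 0.6697, Q: 1.208; G is limiting.
Q consumed = (3/3) × 2.009 = 2.009 mol
Q remaining = 3.623 − 2.009 = 1.614 mol
mass = 1.614 × 193.77 = 312.7 g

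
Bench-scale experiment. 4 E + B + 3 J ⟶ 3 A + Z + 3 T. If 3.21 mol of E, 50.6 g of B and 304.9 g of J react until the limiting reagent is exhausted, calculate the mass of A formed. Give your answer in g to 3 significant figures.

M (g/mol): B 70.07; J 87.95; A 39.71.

86.0 g

n(E) = 3.210 mol
n(B) = 50.60 / 70.07 = 0.7221 mol
n(J) = 304.9 / 87.95 = 3.467 mol
n/ν for E = 3.210/4 = 0.8025
n/ν for B = 0.7221/1 = 0.7221
n/ν for J = 3.467/3 = 1.156
Smallest n/ν is B → limiting reagent.
n(A) = (3/1) × 0.7221 = 2.166 mol
mass = 2.166 × 39.71 = 86.01 g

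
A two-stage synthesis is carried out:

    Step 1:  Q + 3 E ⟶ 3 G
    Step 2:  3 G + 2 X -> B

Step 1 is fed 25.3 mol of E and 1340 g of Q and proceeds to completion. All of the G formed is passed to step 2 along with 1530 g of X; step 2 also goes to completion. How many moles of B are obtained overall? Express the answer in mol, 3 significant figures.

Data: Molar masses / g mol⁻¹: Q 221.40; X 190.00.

4.03 mol

Step 1:
n(E) = 25.30 mol
n(Q) = 1340 / 221.40 = 6.052 mol
n/ν → E: 8.433, Q: 6.052; Q is limiting.
n(G) produced = (3/1) × 6.052 = 18.16 mol
Step 2:
n(G) available = 18.16 mol
n(X) = 1530 / 190.00 = 8.053 mol
n/ν → G: 6.053, X: 4.027; X is limiting.
n(B) = (1/2) × 8.053 = 4.027 mol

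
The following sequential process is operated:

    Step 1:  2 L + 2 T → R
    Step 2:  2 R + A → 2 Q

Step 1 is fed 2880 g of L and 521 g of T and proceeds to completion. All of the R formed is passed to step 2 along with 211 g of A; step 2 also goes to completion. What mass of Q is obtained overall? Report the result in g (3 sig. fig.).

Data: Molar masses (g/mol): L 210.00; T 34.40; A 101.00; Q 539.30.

2250 g

Step 1:
n(L) = 2880 / 210.00 = 13.71 mol
n(T) = 521.0 / 34.40 = 15.15 mol
n/ν for L = 13.71/2 = 6.855
n/ν for T = 15.15/2 = 7.575
Smallest n/ν is L → limiting reagent.
n(R) produced = (1/2) × 13.71 = 6.855 mol
Step 2:
n(R) available = 6.855 mol
n(A) = 211.0 / 101.00 = 2.089 mol
n/ν for R = 6.855/2 = 3.428
n/ν for A = 2.089/1 = 2.089
Smallest n/ν is A → limiting reagent.
n(Q) = (2/1) × 2.089 = 4.178 mol
mass = 4.178 × 539.30 = 2253 g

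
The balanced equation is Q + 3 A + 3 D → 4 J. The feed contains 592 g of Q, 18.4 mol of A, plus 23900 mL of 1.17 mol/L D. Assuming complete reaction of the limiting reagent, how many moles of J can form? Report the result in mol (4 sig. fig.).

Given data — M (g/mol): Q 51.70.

24.53 mol

n(Q) = 592.0 / 51.70 = 11.45 mol
n(A) = 18.40 mol
n(D) = 1.17 × 23900/1000 = 27.96 mol
n/ν → Q: 11.45, A: 6.133, D: 9.320; A is limiting.
n(J) = (4/3) × 18.40 = 24.53 mol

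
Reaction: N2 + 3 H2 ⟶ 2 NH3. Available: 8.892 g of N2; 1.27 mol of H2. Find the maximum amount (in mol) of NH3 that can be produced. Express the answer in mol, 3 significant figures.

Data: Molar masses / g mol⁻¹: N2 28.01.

0.635 mol

n(N2) = 8.892 / 28.01 = 0.3175 mol
n(H2) = 1.270 mol
n/ν for N2 = 0.3175/1 = 0.3175
n/ν for H2 = 1.270/3 = 0.4233
Smallest n/ν is N2 → limiting reagent.
n(NH3) = (2/1) × 0.3175 = 0.6350 mol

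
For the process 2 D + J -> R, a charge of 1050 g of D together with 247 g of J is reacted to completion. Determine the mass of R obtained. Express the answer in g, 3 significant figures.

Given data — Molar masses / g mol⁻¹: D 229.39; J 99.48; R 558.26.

1280 g

n(D) = 1050 / 229.39 = 4.577 mol
n(J) = 247.0 / 99.48 = 2.483 mol
n/ν for D = 4.577/2 = 2.289
n/ν for J = 2.483/1 = 2.483
Smallest n/ν is D → limiting reagent.
n(R) = (1/2) × 4.577 = 2.289 mol
mass = 2.289 × 558.26 = 1278 g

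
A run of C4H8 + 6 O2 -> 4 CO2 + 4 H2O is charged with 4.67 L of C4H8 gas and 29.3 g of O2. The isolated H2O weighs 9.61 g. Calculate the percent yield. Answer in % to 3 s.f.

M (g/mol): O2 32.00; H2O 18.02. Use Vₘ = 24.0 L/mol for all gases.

n(C4H8) = 4.670 / 24.0 = 0.1946 mol
n(O2) = 29.30 / 32.00 = 0.9156 mol
n/ν → C4H8: 0.1946, O2: 0.1526; O2 is limiting.
theoretical n(H2O) = (4/6) × 0.9156 = 0.6104 mol → 11.00 g
% yield = 9.61 / 11.00 × 100 = 87.36 %

87.4 %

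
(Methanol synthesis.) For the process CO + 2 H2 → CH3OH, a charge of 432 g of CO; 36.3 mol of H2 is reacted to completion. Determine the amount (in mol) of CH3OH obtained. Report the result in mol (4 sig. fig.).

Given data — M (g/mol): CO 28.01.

n(CO) = 432.0 / 28.01 = 15.42 mol
n(H2) = 36.30 mol
n/ν → CO: 15.42, H2: 18.15; CO is limiting.
n(CH3OH) = (1/1) × 15.42 = 15.42 mol

15.42 mol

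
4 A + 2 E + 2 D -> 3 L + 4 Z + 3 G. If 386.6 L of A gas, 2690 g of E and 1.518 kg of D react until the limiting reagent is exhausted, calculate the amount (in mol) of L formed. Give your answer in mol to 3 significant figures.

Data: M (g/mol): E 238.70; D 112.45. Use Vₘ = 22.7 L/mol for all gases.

n(A) = 386.6 / 22.7 = 17.03 mol
n(E) = 2690 / 238.70 = 11.27 mol
n(D) = 1.518×1000 / 112.45 = 13.50 mol
n/ν for A = 17.03/4 = 4.258
n/ν for E = 11.27/2 = 5.635
n/ν for D = 13.50/2 = 6.750
Smallest n/ν is A → limiting reagent.
n(L) = (3/4) × 17.03 = 12.77 mol

12.8 mol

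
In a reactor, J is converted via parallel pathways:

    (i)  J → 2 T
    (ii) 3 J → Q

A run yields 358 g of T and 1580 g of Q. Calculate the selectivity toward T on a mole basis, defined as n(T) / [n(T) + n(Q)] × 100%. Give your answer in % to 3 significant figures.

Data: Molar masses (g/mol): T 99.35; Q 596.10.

n(T) = 358 / 99.35 = 3.603 mol
n(Q) = 1580 / 596.10 = 2.651 mol
selectivity = 3.603/(3.603+2.651) × 100 = 57.61 %

57.6 %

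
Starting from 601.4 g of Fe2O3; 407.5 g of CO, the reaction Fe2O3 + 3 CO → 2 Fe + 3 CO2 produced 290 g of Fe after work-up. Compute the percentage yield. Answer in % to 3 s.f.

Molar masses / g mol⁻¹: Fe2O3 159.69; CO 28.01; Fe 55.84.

69.0 %

n(Fe2O3) = 601.4 / 159.69 = 3.766 mol
n(CO) = 407.5 / 28.01 = 14.55 mol
n/ν for Fe2O3 = 3.766/1 = 3.766
n/ν for CO = 14.55/3 = 4.850
Smallest n/ν is Fe2O3 → limiting reagent.
theoretical n(Fe) = (2/1) × 3.766 = 7.532 mol → 420.6 g
% yield = 290 / 420.6 × 100 = 68.95 %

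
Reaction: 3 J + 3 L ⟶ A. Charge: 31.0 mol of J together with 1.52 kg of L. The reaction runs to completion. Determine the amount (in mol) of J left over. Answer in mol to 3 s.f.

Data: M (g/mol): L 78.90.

n(J) = 31.00 mol
n(L) = 1.520×1000 / 78.90 = 19.26 mol
n/ν for J = 31.00/3 = 10.33
n/ν for L = 19.26/3 = 6.420
Smallest n/ν is L → limiting reagent.
J consumed = (3/3) × 19.26 = 19.26 mol
J remaining = 31.00 − 19.26 = 11.74 mol

11.7 mol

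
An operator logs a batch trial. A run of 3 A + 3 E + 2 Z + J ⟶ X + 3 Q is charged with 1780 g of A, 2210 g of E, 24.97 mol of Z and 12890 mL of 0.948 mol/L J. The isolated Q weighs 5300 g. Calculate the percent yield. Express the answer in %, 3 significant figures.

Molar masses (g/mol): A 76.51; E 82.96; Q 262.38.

86.8 %

n(A) = 1780 / 76.51 = 23.26 mol
n(E) = 2210 / 82.96 = 26.64 mol
n(Z) = 24.97 mol
n(J) = 0.948 × 12890/1000 = 12.22 mol
n/ν → A: 7.753, E: 8.880, Z: 12.49, J: 12.22; A is limiting.
theoretical n(Q) = (3/3) × 23.26 = 23.26 mol → 6103 g
% yield = 5300 / 6103 × 100 = 86.84 %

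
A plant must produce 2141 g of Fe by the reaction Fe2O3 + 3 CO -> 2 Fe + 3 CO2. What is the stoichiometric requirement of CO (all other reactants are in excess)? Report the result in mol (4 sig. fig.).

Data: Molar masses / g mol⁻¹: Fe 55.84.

57.51 mol

n(Fe) = 2141 / 55.84 = 38.34 mol
n(CO) = (3/2) × 38.34 = 57.51 mol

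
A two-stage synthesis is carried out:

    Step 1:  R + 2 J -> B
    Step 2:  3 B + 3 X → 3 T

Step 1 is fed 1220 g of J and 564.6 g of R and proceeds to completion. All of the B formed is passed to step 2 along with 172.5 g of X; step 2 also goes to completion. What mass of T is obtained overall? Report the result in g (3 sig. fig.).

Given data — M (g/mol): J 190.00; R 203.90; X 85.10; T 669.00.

Step 1:
n(J) = 1220 / 190.00 = 6.421 mol
n(R) = 564.6 / 203.90 = 2.769 mol
n/ν for J = 6.421/2 = 3.211
n/ν for R = 2.769/1 = 2.769
Smallest n/ν is R → limiting reagent.
n(B) produced = (1/1) × 2.769 = 2.769 mol
Step 2:
n(B) available = 2.769 mol
n(X) = 172.5 / 85.10 = 2.027 mol
n/ν for B = 2.769/3 = 0.9230
n/ν for X = 2.027/3 = 0.6757
Smallest n/ν is X → limiting reagent.
n(T) = (3/3) × 2.027 = 2.027 mol
mass = 2.027 × 669.00 = 1356 g

1360 g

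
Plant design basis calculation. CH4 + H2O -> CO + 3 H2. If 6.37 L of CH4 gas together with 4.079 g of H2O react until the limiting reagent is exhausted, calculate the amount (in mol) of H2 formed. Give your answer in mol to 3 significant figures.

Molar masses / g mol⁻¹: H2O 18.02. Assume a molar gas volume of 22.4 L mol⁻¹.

n(CH4) = 6.370 / 22.4 = 0.2844 mol
n(H2O) = 4.079 / 18.02 = 0.2264 mol
n/ν for CH4 = 0.2844/1 = 0.2844
n/ν for H2O = 0.2264/1 = 0.2264
Smallest n/ν is H2O → limiting reagent.
n(H2) = (3/1) × 0.2264 = 0.6792 mol

0.679 mol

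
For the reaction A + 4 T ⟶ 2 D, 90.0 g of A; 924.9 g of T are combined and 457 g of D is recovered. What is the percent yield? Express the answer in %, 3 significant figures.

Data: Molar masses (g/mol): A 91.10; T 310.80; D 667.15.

n(A) = 90.00 / 91.10 = 0.9879 mol
n(T) = 924.9 / 310.80 = 2.976 mol
n/ν for A = 0.9879/1 = 0.9879
n/ν for T = 2.976/4 = 0.7440
Smallest n/ν is T → limiting reagent.
theoretical n(D) = (2/4) × 2.976 = 1.488 mol → 992.7 g
% yield = 457 / 992.7 × 100 = 46.04 %

46.0 %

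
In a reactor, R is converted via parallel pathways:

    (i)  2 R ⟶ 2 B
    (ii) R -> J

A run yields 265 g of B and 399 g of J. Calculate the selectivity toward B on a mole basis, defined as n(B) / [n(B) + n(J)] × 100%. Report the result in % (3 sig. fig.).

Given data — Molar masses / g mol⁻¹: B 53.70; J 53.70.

39.9 %

n(B) = 265 / 53.70 = 4.935 mol
n(J) = 399 / 53.70 = 7.430 mol
selectivity = 4.935/(4.935+7.430) × 100 = 39.91 %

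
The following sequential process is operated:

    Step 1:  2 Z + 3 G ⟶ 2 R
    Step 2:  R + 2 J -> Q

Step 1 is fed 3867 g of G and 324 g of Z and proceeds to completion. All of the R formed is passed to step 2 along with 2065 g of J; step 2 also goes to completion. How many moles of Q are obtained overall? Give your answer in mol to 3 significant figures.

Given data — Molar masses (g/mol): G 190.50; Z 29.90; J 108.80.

Step 1:
n(G) = 3867 / 190.50 = 20.30 mol
n(Z) = 324.0 / 29.90 = 10.84 mol
n/ν → G: 6.767, Z: 5.420; Z is limiting.
n(R) produced = (2/2) × 10.84 = 10.84 mol
Step 2:
n(R) available = 10.84 mol
n(J) = 2065 / 108.80 = 18.98 mol
n/ν → R: 10.84, J: 9.490; J is limiting.
n(Q) = (1/2) × 18.98 = 9.490 mol

9.49 mol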